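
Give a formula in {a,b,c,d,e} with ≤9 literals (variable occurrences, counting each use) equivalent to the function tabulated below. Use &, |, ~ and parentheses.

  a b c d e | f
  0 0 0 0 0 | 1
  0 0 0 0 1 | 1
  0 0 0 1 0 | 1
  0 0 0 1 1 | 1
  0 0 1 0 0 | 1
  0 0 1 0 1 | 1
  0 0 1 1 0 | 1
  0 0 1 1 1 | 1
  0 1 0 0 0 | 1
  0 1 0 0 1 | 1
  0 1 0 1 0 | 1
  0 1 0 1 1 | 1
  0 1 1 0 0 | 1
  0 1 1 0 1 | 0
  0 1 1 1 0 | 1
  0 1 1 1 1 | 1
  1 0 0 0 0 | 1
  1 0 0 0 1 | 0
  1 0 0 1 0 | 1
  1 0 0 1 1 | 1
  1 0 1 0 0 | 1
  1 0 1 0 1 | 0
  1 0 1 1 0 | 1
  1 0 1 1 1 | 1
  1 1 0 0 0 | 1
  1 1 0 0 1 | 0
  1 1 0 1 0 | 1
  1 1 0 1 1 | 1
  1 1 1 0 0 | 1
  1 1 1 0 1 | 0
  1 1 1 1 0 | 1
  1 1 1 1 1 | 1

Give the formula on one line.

  ~d = 11001100110011001100110011001100
  ~c = 11110000111100001111000011110000
  (~d & ~c) = 11000000110000001100000011000000
  ~a = 11111111111111110000000000000000
  (d | ~a) = 11111111111111110011001100110011
  ((~d & ~c) & (d | ~a)) = 11000000110000000000000000000000
  ~e = 10101010101010101010101010101010
  (((~d & ~c) & (d | ~a)) | ~e) = 11101010111010101010101010101010
  ~b = 11111111000000001111111100000000
  (~b & ~a) = 11111111000000000000000000000000
  ((((~d & ~c) & (d | ~a)) | ~e) | (~b & ~a)) = 11111111111010101010101010101010
  (((((~d & ~c) & (d | ~a)) | ~e) | (~b & ~a)) | d) = 11111111111110111011101110111011

(((((~d & ~c) & (d | ~a)) | ~e) | (~b & ~a)) | d)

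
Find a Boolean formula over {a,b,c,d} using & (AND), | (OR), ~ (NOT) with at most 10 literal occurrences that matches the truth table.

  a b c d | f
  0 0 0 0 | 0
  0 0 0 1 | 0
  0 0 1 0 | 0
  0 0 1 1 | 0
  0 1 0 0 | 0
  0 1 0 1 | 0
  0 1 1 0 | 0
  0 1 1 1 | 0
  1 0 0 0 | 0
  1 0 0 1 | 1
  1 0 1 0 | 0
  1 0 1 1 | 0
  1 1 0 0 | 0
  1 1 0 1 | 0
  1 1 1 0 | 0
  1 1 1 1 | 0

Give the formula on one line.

((((~c & ~b) | (a & (d & c))) & (d & ~b)) & (~c & a))

  ~c = 1100110011001100
  ~b = 1111000011110000
  (~c & ~b) = 1100000011000000
  (d & c) = 0001000100010001
  (a & (d & c)) = 0000000000010001
  ((~c & ~b) | (a & (d & c))) = 1100000011010001
  (d & ~b) = 0101000001010000
  (((~c & ~b) | (a & (d & c))) & (d & ~b)) = 0100000001010000
  (~c & a) = 0000000011001100
  ((((~c & ~b) | (a & (d & c))) & (d & ~b)) & (~c & a)) = 0000000001000000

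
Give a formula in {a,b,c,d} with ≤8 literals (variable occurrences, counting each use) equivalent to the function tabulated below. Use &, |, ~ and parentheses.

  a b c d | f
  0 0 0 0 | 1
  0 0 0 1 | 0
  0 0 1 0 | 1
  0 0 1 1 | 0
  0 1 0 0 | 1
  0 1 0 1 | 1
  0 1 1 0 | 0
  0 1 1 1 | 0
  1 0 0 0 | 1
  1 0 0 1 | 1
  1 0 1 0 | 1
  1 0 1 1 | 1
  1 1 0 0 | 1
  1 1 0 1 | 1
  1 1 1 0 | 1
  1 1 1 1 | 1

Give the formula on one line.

  ~b = 1111000011110000
  (d | ~b) = 1111010111110101
  ~a = 1111111100000000
  (~a | ~b) = 1111111111110000
  ~d = 1010101010101010
  ((~a | ~b) & ~d) = 1010101010100000
  ((d | ~b) & ((~a | ~b) & ~d)) = 1010000010100000
  ~c = 1100110011001100
  (b & ~c) = 0000110000001100
  (((d | ~b) & ((~a | ~b) & ~d)) | (b & ~c)) = 1010110010101100
  (a | (((d | ~b) & ((~a | ~b) & ~d)) | (b & ~c))) = 1010110011111111

(a | (((d | ~b) & ((~a | ~b) & ~d)) | (b & ~c)))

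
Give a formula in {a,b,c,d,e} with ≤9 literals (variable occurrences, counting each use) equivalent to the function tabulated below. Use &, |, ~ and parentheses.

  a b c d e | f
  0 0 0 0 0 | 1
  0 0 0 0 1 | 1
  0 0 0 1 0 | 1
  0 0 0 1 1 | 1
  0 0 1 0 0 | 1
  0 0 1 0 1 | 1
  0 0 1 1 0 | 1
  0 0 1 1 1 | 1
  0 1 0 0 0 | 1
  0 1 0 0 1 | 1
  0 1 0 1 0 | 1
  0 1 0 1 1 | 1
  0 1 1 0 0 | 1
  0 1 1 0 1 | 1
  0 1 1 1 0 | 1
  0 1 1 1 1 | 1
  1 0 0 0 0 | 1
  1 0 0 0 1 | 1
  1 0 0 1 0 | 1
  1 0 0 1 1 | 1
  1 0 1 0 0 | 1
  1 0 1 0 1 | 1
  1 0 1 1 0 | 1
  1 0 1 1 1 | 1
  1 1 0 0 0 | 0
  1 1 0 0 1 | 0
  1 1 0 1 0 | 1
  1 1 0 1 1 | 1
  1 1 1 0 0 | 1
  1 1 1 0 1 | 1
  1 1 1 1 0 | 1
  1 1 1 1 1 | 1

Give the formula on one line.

  (c & a) = 00000000000000000000111100001111
  (d | (c & a)) = 00110011001100110011111100111111
  ~b = 11111111000000001111111100000000
  ((d | (c & a)) | ~b) = 11111111001100111111111100111111
  ~a = 11111111111111110000000000000000
  (b & ~a) = 00000000111111110000000000000000
  (c | (b & ~a)) = 00001111111111110000111100001111
  (((d | (c & a)) | ~b) | (c | (b & ~a))) = 11111111111111111111111100111111

(((d | (c & a)) | ~b) | (c | (b & ~a)))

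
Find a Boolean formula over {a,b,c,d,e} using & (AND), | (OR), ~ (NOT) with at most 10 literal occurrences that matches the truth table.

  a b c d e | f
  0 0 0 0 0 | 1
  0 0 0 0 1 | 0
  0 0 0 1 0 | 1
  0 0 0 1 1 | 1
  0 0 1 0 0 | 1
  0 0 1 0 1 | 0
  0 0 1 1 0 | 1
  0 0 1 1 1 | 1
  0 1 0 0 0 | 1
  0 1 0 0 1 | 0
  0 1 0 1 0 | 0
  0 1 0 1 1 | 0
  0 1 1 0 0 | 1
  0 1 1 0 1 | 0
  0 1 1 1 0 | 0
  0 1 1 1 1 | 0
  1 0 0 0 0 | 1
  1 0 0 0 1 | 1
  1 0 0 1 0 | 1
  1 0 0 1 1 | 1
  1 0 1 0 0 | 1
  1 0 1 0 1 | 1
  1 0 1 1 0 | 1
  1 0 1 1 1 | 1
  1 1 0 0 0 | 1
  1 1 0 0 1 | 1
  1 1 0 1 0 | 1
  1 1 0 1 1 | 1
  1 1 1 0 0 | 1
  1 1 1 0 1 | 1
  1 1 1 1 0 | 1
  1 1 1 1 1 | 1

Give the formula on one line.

  ~b = 11111111000000001111111100000000
  ~a = 11111111111111110000000000000000
  ~d = 11001100110011001100110011001100
  (~a & ~d) = 11001100110011000000000000000000
  (~b | (~a & ~d)) = 11111111110011001111111100000000
  (a | (~b | (~a & ~d))) = 11111111110011001111111111111111
  (~b & d) = 00110011000000000011001100000000
  ~e = 10101010101010101010101010101010
  (~a & ~e) = 10101010101010100000000000000000
  ((~b & d) | (~a & ~e)) = 10111011101010100011001100000000
  ((a | (~b | (~a & ~d))) & ((~b & d) | (~a & ~e))) = 10111011100010000011001100000000
  (a | ((a | (~b | (~a & ~d))) & ((~b & d) | (~a & ~e)))) = 10111011100010001111111111111111

(a | ((a | (~b | (~a & ~d))) & ((~b & d) | (~a & ~e))))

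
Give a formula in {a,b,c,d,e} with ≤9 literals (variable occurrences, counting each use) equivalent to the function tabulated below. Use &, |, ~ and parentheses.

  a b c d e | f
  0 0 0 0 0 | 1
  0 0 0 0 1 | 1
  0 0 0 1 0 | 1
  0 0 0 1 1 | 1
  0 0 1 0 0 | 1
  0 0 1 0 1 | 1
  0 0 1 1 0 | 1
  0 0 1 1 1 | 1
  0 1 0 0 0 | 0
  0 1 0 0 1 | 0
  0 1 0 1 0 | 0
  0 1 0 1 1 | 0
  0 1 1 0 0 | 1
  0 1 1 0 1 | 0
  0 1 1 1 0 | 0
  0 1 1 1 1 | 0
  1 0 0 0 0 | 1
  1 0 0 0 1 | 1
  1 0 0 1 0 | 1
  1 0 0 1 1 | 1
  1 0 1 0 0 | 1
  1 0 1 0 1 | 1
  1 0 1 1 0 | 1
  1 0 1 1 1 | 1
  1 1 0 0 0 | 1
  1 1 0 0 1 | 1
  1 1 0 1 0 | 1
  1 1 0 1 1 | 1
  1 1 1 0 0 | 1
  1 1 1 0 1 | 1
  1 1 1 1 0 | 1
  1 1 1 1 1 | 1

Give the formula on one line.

  ~a = 11111111111111110000000000000000
  (~a | c) = 11111111111111110000111100001111
  ~b = 11111111000000001111111100000000
  (~b | a) = 11111111000000001111111111111111
  ((~a | c) & (~b | a)) = 11111111000000000000111100001111
  (a | ((~a | c) & (~b | a))) = 11111111000000001111111111111111
  ~d = 11001100110011001100110011001100
  ~e = 10101010101010101010101010101010
  (~e & b) = 00000000101010100000000010101010
  ((~e & b) & c) = 00000000000010100000000000001010
  (~d & ((~e & b) & c)) = 00000000000010000000000000001000
  ((a | ((~a | c) & (~b | a))) | (~d & ((~e & b) & c))) = 11111111000010001111111111111111

((a | ((~a | c) & (~b | a))) | (~d & ((~e & b) & c)))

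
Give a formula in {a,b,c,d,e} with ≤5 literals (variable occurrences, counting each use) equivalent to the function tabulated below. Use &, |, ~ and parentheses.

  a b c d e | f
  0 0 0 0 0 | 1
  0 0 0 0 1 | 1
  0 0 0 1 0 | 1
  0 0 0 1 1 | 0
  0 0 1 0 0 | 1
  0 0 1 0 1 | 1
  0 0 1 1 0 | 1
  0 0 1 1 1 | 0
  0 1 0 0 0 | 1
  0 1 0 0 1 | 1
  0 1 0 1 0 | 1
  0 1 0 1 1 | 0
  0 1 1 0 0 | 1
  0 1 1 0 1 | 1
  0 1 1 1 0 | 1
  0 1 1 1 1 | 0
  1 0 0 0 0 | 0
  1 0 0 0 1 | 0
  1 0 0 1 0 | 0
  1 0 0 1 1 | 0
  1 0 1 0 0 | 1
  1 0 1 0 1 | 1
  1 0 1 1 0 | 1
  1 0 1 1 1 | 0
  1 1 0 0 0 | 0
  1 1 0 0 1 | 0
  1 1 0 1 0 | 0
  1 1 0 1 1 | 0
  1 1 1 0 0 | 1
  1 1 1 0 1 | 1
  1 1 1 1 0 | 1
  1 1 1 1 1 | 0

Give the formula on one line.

  ~d = 11001100110011001100110011001100
  ~e = 10101010101010101010101010101010
  (~d | ~e) = 11101110111011101110111011101110
  ~a = 11111111111111110000000000000000
  (~a | c) = 11111111111111110000111100001111
  ((~d | ~e) & (~a | c)) = 11101110111011100000111000001110

((~d | ~e) & (~a | c))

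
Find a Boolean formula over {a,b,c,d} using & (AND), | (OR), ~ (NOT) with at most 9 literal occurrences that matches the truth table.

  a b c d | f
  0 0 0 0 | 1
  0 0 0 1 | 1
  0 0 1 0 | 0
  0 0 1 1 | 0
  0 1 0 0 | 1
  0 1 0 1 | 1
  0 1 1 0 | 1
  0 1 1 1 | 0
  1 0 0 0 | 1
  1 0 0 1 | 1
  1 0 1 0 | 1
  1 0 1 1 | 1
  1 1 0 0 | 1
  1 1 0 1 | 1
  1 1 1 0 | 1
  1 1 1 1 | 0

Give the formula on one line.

(((~c & ~a) | ((b | d) & ~d)) | ((a & ~b) | ~c))

  ~c = 1100110011001100
  ~a = 1111111100000000
  (~c & ~a) = 1100110000000000
  (b | d) = 0101111101011111
  ~d = 1010101010101010
  ((b | d) & ~d) = 0000101000001010
  ((~c & ~a) | ((b | d) & ~d)) = 1100111000001010
  ~b = 1111000011110000
  (a & ~b) = 0000000011110000
  ((a & ~b) | ~c) = 1100110011111100
  (((~c & ~a) | ((b | d) & ~d)) | ((a & ~b) | ~c)) = 1100111011111110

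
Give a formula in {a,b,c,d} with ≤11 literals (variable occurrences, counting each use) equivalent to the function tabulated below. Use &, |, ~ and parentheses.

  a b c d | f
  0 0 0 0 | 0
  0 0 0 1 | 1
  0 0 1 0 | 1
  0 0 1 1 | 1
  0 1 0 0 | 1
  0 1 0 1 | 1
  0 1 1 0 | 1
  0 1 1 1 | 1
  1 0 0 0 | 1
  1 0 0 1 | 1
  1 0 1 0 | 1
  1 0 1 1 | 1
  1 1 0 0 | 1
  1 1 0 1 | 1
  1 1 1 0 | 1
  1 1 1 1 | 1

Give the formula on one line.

  (a | b) = 0000111111111111
  ~a = 1111111100000000
  ~c = 1100110011001100
  (~c | b) = 1100111111001111
  (~a | (~c | b)) = 1111111111001111
  (d & (~a | (~c | b))) = 0101010101000101
  (a | c) = 0011001111111111
  ((d & (~a | (~c | b))) | (a | c)) = 0111011111111111
  ((a | b) | ((d & (~a | (~c | b))) | (a | c))) = 0111111111111111

((a | b) | ((d & (~a | (~c | b))) | (a | c)))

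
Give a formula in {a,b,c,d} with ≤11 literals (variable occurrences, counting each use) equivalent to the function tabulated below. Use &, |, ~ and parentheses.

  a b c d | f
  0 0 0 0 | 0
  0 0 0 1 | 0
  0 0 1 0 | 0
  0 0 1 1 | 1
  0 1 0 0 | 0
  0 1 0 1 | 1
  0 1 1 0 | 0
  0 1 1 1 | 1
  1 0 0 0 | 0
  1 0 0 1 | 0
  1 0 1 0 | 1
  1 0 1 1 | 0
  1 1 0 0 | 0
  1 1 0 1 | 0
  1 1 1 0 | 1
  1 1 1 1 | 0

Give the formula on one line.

((a & (c & (~a | ~d))) | (~a & (d & (c | b))))

  ~a = 1111111100000000
  ~d = 1010101010101010
  (~a | ~d) = 1111111110101010
  (c & (~a | ~d)) = 0011001100100010
  (a & (c & (~a | ~d))) = 0000000000100010
  (c | b) = 0011111100111111
  (d & (c | b)) = 0001010100010101
  (~a & (d & (c | b))) = 0001010100000000
  ((a & (c & (~a | ~d))) | (~a & (d & (c | b)))) = 0001010100100010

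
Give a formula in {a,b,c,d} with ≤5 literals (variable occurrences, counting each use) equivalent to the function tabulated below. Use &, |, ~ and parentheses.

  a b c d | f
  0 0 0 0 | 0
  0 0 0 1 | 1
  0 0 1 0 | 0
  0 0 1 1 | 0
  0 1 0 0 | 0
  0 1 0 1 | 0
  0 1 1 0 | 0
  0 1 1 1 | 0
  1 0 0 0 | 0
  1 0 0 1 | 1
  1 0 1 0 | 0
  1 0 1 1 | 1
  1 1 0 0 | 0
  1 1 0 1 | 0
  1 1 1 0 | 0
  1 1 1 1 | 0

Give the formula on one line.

  ~b = 1111000011110000
  ~c = 1100110011001100
  (a | ~c) = 1100110011111111
  (~b & (a | ~c)) = 1100000011110000
  ((~b & (a | ~c)) & d) = 0100000001010000

((~b & (a | ~c)) & d)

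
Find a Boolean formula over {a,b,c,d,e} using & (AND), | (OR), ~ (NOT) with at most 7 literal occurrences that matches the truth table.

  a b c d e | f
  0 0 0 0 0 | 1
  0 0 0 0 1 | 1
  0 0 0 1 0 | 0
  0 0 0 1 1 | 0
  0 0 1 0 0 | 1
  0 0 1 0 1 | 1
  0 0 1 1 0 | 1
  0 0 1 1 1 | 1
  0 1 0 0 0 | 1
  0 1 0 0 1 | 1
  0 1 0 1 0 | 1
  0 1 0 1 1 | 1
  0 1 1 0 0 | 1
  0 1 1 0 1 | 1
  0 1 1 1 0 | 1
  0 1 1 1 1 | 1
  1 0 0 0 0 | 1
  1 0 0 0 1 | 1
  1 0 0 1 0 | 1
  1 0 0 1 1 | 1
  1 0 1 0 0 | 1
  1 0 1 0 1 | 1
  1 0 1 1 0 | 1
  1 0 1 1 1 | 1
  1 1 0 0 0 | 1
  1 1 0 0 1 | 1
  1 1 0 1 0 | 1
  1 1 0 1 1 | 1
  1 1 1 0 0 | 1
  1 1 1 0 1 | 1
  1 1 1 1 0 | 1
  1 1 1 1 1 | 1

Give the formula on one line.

  (d & c) = 00000011000000110000001100000011
  (b & c) = 00000000000011110000000000001111
  ~d = 11001100110011001100110011001100
  ((b & c) | ~d) = 11001100110011111100110011001111
  (b | ((b & c) | ~d)) = 11001100111111111100110011111111
  (a | (b | ((b & c) | ~d))) = 11001100111111111111111111111111
  ((d & c) | (a | (b | ((b & c) | ~d)))) = 11001111111111111111111111111111

((d & c) | (a | (b | ((b & c) | ~d))))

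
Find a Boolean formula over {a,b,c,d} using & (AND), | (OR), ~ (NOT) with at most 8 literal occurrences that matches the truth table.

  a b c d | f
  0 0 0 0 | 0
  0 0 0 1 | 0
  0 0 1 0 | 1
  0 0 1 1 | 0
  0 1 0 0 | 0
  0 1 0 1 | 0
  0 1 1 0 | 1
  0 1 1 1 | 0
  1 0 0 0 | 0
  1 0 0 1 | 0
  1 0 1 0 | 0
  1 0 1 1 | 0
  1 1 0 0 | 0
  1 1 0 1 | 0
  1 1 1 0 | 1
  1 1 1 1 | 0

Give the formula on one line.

((c & ((~a | b) | ((d & ~b) | (d & ~c)))) & ~d)

  ~a = 1111111100000000
  (~a | b) = 1111111100001111
  ~b = 1111000011110000
  (d & ~b) = 0101000001010000
  ~c = 1100110011001100
  (d & ~c) = 0100010001000100
  ((d & ~b) | (d & ~c)) = 0101010001010100
  ((~a | b) | ((d & ~b) | (d & ~c))) = 1111111101011111
  (c & ((~a | b) | ((d & ~b) | (d & ~c)))) = 0011001100010011
  ~d = 1010101010101010
  ((c & ((~a | b) | ((d & ~b) | (d & ~c)))) & ~d) = 0010001000000010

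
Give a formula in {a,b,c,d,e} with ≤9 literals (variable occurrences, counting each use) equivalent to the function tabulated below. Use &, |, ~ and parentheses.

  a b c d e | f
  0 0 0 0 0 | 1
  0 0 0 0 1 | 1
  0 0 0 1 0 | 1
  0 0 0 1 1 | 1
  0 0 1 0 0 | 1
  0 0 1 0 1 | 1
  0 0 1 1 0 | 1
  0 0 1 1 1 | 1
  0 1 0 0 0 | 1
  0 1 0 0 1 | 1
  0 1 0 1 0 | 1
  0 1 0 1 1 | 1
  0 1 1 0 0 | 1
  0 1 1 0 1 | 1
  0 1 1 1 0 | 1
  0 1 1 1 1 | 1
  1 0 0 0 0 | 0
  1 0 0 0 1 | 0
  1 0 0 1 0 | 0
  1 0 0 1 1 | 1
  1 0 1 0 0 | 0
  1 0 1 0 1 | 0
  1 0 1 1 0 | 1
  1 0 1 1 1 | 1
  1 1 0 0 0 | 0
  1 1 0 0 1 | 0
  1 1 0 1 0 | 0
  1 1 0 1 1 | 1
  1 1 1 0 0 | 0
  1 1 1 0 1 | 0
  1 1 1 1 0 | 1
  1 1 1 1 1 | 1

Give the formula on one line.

((((~c & d) | ~a) & (~a | e)) | (c & (d & a)))

  ~c = 11110000111100001111000011110000
  (~c & d) = 00110000001100000011000000110000
  ~a = 11111111111111110000000000000000
  ((~c & d) | ~a) = 11111111111111110011000000110000
  (~a | e) = 11111111111111110101010101010101
  (((~c & d) | ~a) & (~a | e)) = 11111111111111110001000000010000
  (d & a) = 00000000000000000011001100110011
  (c & (d & a)) = 00000000000000000000001100000011
  ((((~c & d) | ~a) & (~a | e)) | (c & (d & a))) = 11111111111111110001001100010011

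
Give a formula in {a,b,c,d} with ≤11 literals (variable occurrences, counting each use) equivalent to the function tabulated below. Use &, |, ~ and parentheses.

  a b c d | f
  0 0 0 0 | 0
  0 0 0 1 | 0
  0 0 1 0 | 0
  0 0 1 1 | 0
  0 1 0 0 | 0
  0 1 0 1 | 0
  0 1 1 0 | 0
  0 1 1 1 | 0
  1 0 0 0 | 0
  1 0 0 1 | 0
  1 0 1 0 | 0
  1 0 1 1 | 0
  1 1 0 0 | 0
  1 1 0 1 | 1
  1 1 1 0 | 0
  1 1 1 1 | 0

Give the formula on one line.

  ~a = 1111111100000000
  ~c = 1100110011001100
  (~c & b) = 0000110000001100
  (~a | (~c & b)) = 1111111100001100
  (c | b) = 0011111100111111
  ((~a | (~c & b)) & (c | b)) = 0011111100001100
  (a & ((~a | (~c & b)) & (c | b))) = 0000000000001100
  ~b = 1111000011110000
  (a | ~b) = 1111000011111111
  ((a | ~b) & d) = 0101000001010101
  ((a & ((~a | (~c & b)) & (c | b))) & ((a | ~b) & d)) = 0000000000000100

((a & ((~a | (~c & b)) & (c | b))) & ((a | ~b) & d))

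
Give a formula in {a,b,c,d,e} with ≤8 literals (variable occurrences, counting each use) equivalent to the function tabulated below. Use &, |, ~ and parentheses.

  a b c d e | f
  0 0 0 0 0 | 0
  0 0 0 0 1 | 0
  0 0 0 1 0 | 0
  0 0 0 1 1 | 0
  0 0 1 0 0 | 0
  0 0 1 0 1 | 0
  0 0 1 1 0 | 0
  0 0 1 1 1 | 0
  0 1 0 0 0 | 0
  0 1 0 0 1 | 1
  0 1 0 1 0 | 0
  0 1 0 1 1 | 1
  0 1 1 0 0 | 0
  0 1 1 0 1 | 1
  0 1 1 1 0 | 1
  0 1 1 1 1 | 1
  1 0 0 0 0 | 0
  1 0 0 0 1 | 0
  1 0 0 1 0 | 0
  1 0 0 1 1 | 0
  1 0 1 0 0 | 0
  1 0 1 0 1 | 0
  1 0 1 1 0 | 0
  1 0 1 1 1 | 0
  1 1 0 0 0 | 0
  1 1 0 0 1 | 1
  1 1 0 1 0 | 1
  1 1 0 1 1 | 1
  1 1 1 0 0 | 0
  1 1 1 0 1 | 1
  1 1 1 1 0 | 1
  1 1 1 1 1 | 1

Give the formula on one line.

  (e | a) = 01010101010101011111111111111111
  ~e = 10101010101010101010101010101010
  (c & ~e) = 00001010000010100000101000001010
  ((e | a) | (c & ~e)) = 01011111010111111111111111111111
  (((e | a) | (c & ~e)) & b) = 00000000010111110000000011111111
  (e | d) = 01110111011101110111011101110111
  ((((e | a) | (c & ~e)) & b) & (e | d)) = 00000000010101110000000001110111

((((e | a) | (c & ~e)) & b) & (e | d))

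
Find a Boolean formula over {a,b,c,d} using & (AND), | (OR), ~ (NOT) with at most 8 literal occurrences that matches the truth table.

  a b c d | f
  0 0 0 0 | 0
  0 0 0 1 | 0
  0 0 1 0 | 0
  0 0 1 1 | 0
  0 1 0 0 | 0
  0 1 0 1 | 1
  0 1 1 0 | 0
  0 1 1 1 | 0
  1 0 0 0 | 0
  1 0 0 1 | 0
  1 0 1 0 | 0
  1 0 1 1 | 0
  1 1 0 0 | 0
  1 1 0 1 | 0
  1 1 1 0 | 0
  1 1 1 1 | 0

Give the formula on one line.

  ~b = 1111000011110000
  (d | ~b) = 1111010111110101
  ((d | ~b) & b) = 0000010100000101
  ~c = 1100110011001100
  ~a = 1111111100000000
  (~c & ~a) = 1100110000000000
  (b & (~c & ~a)) = 0000110000000000
  (((d | ~b) & b) & (b & (~c & ~a))) = 0000010000000000

(((d | ~b) & b) & (b & (~c & ~a)))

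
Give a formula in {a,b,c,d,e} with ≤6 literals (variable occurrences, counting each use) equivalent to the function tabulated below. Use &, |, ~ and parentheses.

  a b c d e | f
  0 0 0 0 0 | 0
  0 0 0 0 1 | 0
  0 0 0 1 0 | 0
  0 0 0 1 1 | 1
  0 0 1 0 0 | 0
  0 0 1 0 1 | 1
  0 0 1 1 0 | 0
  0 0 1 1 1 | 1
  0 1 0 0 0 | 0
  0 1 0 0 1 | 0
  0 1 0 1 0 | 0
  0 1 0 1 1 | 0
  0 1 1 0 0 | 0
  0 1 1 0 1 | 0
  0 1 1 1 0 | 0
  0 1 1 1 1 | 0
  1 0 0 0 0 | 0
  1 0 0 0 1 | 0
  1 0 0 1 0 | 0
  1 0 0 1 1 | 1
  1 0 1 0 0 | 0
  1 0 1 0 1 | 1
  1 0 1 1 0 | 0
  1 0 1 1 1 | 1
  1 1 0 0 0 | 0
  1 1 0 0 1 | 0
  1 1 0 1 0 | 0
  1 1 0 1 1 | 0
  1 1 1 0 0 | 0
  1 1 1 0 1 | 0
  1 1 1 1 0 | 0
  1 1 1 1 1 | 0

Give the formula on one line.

(((d | c) & ~b) & e)

  (d | c) = 00111111001111110011111100111111
  ~b = 11111111000000001111111100000000
  ((d | c) & ~b) = 00111111000000000011111100000000
  (((d | c) & ~b) & e) = 00010101000000000001010100000000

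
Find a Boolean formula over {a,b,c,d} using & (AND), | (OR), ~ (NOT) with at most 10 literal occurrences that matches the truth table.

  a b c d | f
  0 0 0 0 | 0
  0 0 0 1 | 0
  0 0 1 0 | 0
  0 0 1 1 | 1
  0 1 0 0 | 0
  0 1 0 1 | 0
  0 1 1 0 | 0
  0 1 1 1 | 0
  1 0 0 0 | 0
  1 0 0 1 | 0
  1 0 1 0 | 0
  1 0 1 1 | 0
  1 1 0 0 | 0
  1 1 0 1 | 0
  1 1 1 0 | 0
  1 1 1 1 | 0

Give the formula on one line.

  ~c = 1100110011001100
  (~c | d) = 1101110111011101
  (b | (~c | d)) = 1101111111011111
  ~b = 1111000011110000
  (~b | ~c) = 1111110011111100
  (c & (~b | ~c)) = 0011000000110000
  ((b | (~c | d)) & (c & (~b | ~c))) = 0001000000010000
  ~a = 1111111100000000
  (((b | (~c | d)) & (c & (~b | ~c))) & ~a) = 0001000000000000

(((b | (~c | d)) & (c & (~b | ~c))) & ~a)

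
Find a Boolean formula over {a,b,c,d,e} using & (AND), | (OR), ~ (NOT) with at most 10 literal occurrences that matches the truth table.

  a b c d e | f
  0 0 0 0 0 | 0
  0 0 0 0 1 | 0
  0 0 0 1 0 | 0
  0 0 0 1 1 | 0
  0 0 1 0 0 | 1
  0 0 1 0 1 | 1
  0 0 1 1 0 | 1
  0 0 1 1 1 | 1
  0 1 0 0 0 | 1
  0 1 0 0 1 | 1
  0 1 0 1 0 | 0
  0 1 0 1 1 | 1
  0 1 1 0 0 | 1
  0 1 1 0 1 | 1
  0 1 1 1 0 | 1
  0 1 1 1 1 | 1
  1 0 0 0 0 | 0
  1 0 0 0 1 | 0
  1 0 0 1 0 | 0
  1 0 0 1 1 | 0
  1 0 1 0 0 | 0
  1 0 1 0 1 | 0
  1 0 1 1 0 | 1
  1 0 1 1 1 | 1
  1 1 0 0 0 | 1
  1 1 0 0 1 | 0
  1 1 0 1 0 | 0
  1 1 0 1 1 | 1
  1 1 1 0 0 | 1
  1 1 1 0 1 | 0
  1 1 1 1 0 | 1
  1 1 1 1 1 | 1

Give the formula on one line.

(((c | b) & ((e | c) | ~d)) & (((b & ~e) | d) | ~a))

  (c | b) = 00001111111111110000111111111111
  (e | c) = 01011111010111110101111101011111
  ~d = 11001100110011001100110011001100
  ((e | c) | ~d) = 11011111110111111101111111011111
  ((c | b) & ((e | c) | ~d)) = 00001111110111110000111111011111
  ~e = 10101010101010101010101010101010
  (b & ~e) = 00000000101010100000000010101010
  ((b & ~e) | d) = 00110011101110110011001110111011
  ~a = 11111111111111110000000000000000
  (((b & ~e) | d) | ~a) = 11111111111111110011001110111011
  (((c | b) & ((e | c) | ~d)) & (((b & ~e) | d) | ~a)) = 00001111110111110000001110011011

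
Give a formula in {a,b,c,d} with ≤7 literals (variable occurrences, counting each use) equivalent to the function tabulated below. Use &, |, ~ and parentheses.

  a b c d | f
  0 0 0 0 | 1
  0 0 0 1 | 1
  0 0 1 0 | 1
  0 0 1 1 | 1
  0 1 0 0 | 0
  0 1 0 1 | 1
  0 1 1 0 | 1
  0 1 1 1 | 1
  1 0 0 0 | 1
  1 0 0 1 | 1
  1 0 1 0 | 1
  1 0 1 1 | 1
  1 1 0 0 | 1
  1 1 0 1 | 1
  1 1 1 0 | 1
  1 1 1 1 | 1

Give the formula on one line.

  (b | a) = 0000111111111111
  (c & (b | a)) = 0000001100110011
  ~b = 1111000011110000
  (a & b) = 0000000000001111
  (~b | (a & b)) = 1111000011111111
  ((c & (b | a)) | (~b | (a & b))) = 1111001111111111
  (d | ((c & (b | a)) | (~b | (a & b)))) = 1111011111111111

(d | ((c & (b | a)) | (~b | (a & b))))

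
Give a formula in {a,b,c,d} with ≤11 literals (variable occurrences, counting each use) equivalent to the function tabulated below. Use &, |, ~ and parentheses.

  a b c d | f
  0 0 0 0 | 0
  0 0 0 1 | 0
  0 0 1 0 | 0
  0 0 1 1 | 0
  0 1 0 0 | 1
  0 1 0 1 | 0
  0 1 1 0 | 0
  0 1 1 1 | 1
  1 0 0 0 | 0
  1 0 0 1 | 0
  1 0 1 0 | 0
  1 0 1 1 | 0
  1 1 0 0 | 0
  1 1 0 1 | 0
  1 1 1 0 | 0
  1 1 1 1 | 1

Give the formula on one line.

((d | ((~b | ~c) & ~a)) & (((~d & b) | c) & b))

  ~b = 1111000011110000
  ~c = 1100110011001100
  (~b | ~c) = 1111110011111100
  ~a = 1111111100000000
  ((~b | ~c) & ~a) = 1111110000000000
  (d | ((~b | ~c) & ~a)) = 1111110101010101
  ~d = 1010101010101010
  (~d & b) = 0000101000001010
  ((~d & b) | c) = 0011101100111011
  (((~d & b) | c) & b) = 0000101100001011
  ((d | ((~b | ~c) & ~a)) & (((~d & b) | c) & b)) = 0000100100000001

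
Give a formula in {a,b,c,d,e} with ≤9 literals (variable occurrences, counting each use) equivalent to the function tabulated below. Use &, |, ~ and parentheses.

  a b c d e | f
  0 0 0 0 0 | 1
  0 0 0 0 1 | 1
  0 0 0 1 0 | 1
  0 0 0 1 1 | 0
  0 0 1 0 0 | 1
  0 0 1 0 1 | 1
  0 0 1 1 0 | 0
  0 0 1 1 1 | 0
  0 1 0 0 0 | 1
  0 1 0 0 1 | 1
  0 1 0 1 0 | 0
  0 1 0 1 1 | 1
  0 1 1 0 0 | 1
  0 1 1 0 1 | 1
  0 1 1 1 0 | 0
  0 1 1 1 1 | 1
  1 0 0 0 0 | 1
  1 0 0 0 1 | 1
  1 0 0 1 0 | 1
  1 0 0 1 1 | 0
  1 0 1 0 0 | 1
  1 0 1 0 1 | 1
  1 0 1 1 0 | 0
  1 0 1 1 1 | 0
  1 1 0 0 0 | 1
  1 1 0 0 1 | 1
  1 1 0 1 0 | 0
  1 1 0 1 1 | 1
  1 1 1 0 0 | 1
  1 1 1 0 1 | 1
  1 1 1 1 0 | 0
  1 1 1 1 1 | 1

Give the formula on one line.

(~d | ((b & e) | ((~b & ~e) & ~c)))

  ~d = 11001100110011001100110011001100
  (b & e) = 00000000010101010000000001010101
  ~b = 11111111000000001111111100000000
  ~e = 10101010101010101010101010101010
  (~b & ~e) = 10101010000000001010101000000000
  ~c = 11110000111100001111000011110000
  ((~b & ~e) & ~c) = 10100000000000001010000000000000
  ((b & e) | ((~b & ~e) & ~c)) = 10100000010101011010000001010101
  (~d | ((b & e) | ((~b & ~e) & ~c))) = 11101100110111011110110011011101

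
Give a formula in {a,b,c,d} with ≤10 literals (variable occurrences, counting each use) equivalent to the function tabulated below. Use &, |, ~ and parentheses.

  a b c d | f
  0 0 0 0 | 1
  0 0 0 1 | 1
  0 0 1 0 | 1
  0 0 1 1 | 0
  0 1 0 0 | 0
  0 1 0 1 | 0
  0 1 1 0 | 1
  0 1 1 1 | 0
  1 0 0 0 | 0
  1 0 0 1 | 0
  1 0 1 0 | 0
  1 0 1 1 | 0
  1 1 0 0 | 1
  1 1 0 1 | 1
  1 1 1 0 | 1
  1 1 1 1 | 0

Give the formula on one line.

  ~a = 1111111100000000
  (~a | b) = 1111111100001111
  ~d = 1010101010101010
  ~c = 1100110011001100
  (~d | ~c) = 1110111011101110
  (c | a) = 0011001111111111
  (b & (c | a)) = 0000001100001111
  ~b = 1111000011110000
  ((b & (c | a)) | ~b) = 1111001111111111
  ((~d | ~c) & ((b & (c | a)) | ~b)) = 1110001011101110
  ((~a | b) & ((~d | ~c) & ((b & (c | a)) | ~b))) = 1110001000001110

((~a | b) & ((~d | ~c) & ((b & (c | a)) | ~b)))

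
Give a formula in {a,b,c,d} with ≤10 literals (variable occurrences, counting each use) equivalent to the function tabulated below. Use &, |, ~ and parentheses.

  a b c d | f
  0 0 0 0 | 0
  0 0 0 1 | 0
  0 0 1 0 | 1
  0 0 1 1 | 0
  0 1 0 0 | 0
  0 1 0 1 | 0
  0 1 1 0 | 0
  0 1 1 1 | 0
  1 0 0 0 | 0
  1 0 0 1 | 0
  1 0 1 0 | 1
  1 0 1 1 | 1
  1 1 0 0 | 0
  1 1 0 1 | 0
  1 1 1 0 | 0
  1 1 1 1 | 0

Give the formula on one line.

(((~d | b) | (d & (a & c))) & (c & ~b))

  ~d = 1010101010101010
  (~d | b) = 1010111110101111
  (a & c) = 0000000000110011
  (d & (a & c)) = 0000000000010001
  ((~d | b) | (d & (a & c))) = 1010111110111111
  ~b = 1111000011110000
  (c & ~b) = 0011000000110000
  (((~d | b) | (d & (a & c))) & (c & ~b)) = 0010000000110000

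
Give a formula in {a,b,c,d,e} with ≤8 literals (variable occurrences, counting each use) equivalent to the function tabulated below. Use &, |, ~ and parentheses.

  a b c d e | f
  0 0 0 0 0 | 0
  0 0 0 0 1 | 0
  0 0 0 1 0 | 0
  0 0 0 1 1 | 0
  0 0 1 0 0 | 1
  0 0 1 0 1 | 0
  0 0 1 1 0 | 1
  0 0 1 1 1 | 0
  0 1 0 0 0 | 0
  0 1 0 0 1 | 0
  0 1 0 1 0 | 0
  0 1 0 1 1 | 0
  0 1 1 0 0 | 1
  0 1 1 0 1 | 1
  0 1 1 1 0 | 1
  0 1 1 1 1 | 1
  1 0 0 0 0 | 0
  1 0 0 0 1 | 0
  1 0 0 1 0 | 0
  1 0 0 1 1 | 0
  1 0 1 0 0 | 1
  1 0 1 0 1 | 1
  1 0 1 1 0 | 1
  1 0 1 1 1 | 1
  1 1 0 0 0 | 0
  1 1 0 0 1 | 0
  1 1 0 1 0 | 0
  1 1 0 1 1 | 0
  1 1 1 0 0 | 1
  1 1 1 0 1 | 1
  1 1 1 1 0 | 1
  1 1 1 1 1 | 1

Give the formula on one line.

((((a | b) | (~e | a)) | ~c) & c)

  (a | b) = 00000000111111111111111111111111
  ~e = 10101010101010101010101010101010
  (~e | a) = 10101010101010101111111111111111
  ((a | b) | (~e | a)) = 10101010111111111111111111111111
  ~c = 11110000111100001111000011110000
  (((a | b) | (~e | a)) | ~c) = 11111010111111111111111111111111
  ((((a | b) | (~e | a)) | ~c) & c) = 00001010000011110000111100001111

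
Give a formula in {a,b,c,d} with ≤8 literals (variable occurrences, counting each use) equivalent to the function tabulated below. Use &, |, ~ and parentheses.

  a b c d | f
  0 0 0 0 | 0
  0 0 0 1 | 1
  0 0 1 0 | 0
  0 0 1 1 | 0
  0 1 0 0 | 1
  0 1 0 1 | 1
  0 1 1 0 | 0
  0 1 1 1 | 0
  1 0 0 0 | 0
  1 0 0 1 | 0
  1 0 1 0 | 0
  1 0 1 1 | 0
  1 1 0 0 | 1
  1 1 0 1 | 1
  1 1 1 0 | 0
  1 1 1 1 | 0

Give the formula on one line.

((d & (~c & ~a)) | (b & ~c))

  ~c = 1100110011001100
  ~a = 1111111100000000
  (~c & ~a) = 1100110000000000
  (d & (~c & ~a)) = 0100010000000000
  (b & ~c) = 0000110000001100
  ((d & (~c & ~a)) | (b & ~c)) = 0100110000001100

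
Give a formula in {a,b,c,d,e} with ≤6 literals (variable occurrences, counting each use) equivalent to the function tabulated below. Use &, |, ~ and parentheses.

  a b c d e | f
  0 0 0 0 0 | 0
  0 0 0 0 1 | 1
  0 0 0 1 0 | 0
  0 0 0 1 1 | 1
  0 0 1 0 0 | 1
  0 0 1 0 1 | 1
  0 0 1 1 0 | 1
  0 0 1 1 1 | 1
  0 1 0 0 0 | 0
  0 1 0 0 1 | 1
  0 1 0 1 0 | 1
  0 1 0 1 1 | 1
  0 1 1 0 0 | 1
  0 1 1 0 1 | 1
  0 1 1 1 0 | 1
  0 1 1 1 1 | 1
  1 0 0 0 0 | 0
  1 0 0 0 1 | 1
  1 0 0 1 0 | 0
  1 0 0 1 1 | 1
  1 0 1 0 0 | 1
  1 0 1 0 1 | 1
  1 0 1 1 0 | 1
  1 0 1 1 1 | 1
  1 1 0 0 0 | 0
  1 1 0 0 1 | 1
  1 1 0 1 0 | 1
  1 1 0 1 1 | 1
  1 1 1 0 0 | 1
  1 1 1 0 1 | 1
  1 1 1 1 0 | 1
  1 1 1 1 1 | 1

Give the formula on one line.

((b & d) | (c | e))

  (b & d) = 00000000001100110000000000110011
  (c | e) = 01011111010111110101111101011111
  ((b & d) | (c | e)) = 01011111011111110101111101111111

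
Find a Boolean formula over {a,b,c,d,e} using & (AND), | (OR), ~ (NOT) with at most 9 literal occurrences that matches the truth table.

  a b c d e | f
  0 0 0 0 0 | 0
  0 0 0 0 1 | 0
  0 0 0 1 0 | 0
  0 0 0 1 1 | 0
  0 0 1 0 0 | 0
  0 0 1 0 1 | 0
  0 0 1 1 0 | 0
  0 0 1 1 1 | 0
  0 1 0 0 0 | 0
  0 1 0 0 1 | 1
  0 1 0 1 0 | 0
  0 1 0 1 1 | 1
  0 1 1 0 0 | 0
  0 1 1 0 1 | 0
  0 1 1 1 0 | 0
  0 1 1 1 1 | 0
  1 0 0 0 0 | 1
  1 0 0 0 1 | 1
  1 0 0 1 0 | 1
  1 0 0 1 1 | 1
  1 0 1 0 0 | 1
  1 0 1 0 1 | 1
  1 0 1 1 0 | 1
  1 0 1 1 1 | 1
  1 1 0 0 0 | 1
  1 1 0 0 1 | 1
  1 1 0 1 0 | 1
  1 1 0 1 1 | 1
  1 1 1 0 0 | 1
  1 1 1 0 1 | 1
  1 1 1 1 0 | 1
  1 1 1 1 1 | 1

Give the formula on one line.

  ~c = 11110000111100001111000011110000
  (~c & b) = 00000000111100000000000011110000
  ~a = 11111111111111110000000000000000
  ((~c & b) & ~a) = 00000000111100000000000000000000
  (a | e) = 01010101010101011111111111111111
  (((~c & b) & ~a) & (a | e)) = 00000000010100000000000000000000
  ((((~c & b) & ~a) & (a | e)) | a) = 00000000010100001111111111111111

((((~c & b) & ~a) & (a | e)) | a)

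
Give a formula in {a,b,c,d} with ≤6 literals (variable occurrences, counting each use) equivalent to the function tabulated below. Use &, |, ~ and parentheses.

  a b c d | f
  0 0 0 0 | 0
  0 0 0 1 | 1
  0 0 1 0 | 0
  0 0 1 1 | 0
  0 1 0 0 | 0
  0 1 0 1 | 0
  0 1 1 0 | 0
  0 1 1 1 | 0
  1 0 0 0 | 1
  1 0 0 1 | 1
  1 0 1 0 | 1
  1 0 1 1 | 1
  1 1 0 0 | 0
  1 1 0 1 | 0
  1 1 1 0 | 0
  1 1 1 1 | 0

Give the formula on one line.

  ~b = 1111000011110000
  ~c = 1100110011001100
  (~c & d) = 0100010001000100
  ((~c & d) | a) = 0100010011111111
  (~b & ((~c & d) | a)) = 0100000011110000

(~b & ((~c & d) | a))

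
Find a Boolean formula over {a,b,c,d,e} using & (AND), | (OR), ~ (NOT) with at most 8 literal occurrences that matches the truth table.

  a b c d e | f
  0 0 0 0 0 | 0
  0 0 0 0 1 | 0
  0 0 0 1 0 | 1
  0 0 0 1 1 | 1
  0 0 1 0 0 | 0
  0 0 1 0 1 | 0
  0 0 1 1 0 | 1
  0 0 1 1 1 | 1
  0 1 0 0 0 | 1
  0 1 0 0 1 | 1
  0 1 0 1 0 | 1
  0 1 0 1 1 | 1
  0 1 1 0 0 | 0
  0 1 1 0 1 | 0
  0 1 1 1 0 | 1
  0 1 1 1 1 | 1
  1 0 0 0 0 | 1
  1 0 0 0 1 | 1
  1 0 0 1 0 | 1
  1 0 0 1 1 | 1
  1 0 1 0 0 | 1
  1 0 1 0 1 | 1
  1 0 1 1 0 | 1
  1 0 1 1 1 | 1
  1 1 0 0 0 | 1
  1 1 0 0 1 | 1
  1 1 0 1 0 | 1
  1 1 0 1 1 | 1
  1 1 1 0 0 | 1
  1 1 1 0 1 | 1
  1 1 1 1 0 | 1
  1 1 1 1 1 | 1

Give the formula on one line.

(((d | b) & (d | (~a & ~c))) | a)

  (d | b) = 00110011111111110011001111111111
  ~a = 11111111111111110000000000000000
  ~c = 11110000111100001111000011110000
  (~a & ~c) = 11110000111100000000000000000000
  (d | (~a & ~c)) = 11110011111100110011001100110011
  ((d | b) & (d | (~a & ~c))) = 00110011111100110011001100110011
  (((d | b) & (d | (~a & ~c))) | a) = 00110011111100111111111111111111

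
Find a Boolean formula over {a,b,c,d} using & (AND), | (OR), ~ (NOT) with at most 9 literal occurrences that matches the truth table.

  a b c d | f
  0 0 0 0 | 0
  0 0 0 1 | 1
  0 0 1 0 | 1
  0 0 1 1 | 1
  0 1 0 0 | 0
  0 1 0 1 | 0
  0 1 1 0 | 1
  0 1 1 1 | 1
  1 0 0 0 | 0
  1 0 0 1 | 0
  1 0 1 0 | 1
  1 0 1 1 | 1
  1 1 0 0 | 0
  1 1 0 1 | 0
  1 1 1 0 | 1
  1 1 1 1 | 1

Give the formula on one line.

(c | (~c & ((~a & d) & (~d | ~b))))

  ~c = 1100110011001100
  ~a = 1111111100000000
  (~a & d) = 0101010100000000
  ~d = 1010101010101010
  ~b = 1111000011110000
  (~d | ~b) = 1111101011111010
  ((~a & d) & (~d | ~b)) = 0101000000000000
  (~c & ((~a & d) & (~d | ~b))) = 0100000000000000
  (c | (~c & ((~a & d) & (~d | ~b)))) = 0111001100110011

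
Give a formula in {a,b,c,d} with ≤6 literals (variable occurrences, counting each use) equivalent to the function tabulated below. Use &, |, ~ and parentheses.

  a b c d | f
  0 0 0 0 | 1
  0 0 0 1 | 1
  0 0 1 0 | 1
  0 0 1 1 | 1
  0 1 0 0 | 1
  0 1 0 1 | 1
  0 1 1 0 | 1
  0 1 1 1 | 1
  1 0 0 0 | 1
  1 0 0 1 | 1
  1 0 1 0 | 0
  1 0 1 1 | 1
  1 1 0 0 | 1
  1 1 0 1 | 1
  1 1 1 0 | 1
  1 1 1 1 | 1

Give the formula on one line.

(b | (~a | (~c | d)))

  ~a = 1111111100000000
  ~c = 1100110011001100
  (~c | d) = 1101110111011101
  (~a | (~c | d)) = 1111111111011101
  (b | (~a | (~c | d))) = 1111111111011111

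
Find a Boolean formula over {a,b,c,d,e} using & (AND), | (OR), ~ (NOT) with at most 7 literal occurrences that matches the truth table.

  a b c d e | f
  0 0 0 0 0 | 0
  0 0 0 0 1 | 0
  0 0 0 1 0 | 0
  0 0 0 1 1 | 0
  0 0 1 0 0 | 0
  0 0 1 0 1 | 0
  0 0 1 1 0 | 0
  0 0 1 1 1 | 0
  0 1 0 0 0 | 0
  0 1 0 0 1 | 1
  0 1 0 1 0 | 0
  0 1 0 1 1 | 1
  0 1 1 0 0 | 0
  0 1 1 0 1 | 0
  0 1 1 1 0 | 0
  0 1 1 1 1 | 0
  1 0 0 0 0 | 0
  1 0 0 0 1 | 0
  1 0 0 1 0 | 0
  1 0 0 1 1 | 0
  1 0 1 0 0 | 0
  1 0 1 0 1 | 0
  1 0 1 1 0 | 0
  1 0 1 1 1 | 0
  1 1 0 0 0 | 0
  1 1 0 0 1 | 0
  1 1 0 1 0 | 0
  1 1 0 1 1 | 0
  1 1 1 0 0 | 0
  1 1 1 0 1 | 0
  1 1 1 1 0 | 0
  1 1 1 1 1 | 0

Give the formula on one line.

  ~a = 11111111111111110000000000000000
  (e & ~a) = 01010101010101010000000000000000
  ((e & ~a) & b) = 00000000010101010000000000000000
  ~c = 11110000111100001111000011110000
  (((e & ~a) & b) & ~c) = 00000000010100000000000000000000

(((e & ~a) & b) & ~c)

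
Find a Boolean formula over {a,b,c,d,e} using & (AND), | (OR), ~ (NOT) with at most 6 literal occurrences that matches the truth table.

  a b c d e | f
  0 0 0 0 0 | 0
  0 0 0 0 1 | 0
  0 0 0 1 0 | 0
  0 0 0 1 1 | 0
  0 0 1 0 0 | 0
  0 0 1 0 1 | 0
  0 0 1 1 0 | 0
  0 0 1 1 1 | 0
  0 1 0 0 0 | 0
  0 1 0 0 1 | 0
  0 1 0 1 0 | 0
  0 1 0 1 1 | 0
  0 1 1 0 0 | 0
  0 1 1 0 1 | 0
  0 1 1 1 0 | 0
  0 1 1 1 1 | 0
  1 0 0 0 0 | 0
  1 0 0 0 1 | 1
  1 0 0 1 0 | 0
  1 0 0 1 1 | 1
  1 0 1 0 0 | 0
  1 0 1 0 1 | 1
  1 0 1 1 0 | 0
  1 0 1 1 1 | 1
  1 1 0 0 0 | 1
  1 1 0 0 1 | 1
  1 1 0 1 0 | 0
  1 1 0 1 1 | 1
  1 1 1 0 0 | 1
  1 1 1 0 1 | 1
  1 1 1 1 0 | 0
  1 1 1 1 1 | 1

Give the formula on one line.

((b & (~d & a)) | (e & a))

  ~d = 11001100110011001100110011001100
  (~d & a) = 00000000000000001100110011001100
  (b & (~d & a)) = 00000000000000000000000011001100
  (e & a) = 00000000000000000101010101010101
  ((b & (~d & a)) | (e & a)) = 00000000000000000101010111011101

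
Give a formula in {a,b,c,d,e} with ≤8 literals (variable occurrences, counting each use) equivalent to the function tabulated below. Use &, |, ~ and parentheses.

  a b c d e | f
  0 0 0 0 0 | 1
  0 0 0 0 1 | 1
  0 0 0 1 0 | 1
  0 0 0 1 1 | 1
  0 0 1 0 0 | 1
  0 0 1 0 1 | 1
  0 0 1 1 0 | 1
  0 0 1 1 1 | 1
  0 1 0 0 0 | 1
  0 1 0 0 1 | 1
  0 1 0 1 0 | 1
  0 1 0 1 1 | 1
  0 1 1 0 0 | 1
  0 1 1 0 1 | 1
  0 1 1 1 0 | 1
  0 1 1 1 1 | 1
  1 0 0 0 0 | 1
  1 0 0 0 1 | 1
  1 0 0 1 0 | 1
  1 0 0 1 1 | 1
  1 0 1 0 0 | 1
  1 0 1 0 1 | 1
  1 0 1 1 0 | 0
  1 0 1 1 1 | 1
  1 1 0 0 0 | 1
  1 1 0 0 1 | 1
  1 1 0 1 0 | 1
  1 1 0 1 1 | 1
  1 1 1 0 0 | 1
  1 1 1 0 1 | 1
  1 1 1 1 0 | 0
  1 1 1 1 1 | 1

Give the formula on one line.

((~a | ~d) | ((a & e) | ~c))

  ~a = 11111111111111110000000000000000
  ~d = 11001100110011001100110011001100
  (~a | ~d) = 11111111111111111100110011001100
  (a & e) = 00000000000000000101010101010101
  ~c = 11110000111100001111000011110000
  ((a & e) | ~c) = 11110000111100001111010111110101
  ((~a | ~d) | ((a & e) | ~c)) = 11111111111111111111110111111101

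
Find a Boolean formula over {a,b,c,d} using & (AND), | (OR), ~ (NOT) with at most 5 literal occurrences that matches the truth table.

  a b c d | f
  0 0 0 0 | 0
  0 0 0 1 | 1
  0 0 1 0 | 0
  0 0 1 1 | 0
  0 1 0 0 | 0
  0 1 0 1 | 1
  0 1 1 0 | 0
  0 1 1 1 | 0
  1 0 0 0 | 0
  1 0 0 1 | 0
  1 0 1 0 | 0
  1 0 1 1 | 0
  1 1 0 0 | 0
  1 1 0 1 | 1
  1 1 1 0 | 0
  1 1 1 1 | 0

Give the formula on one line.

  ~a = 1111111100000000
  (~a | b) = 1111111100001111
  ~c = 1100110011001100
  (d & ~c) = 0100010001000100
  ((~a | b) & (d & ~c)) = 0100010000000100

((~a | b) & (d & ~c))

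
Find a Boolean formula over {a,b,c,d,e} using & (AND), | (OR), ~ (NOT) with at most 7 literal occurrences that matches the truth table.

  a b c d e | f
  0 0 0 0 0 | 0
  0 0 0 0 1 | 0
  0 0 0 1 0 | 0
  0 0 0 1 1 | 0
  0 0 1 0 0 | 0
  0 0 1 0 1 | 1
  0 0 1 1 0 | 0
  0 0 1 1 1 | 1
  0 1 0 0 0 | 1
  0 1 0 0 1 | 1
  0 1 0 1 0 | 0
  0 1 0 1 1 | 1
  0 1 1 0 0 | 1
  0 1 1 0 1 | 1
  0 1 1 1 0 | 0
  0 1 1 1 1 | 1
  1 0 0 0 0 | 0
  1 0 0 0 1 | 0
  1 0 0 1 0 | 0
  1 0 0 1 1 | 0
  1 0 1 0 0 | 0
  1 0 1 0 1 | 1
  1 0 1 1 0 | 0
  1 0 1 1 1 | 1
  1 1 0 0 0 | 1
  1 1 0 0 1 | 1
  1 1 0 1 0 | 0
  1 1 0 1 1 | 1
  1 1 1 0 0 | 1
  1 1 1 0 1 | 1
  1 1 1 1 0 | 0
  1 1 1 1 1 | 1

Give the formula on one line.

  (c & e) = 00000101000001010000010100000101
  ((c & e) | b) = 00000101111111110000010111111111
  ~d = 11001100110011001100110011001100
  (e | ~d) = 11011101110111011101110111011101
  (((c & e) | b) & (e | ~d)) = 00000101110111010000010111011101

(((c & e) | b) & (e | ~d))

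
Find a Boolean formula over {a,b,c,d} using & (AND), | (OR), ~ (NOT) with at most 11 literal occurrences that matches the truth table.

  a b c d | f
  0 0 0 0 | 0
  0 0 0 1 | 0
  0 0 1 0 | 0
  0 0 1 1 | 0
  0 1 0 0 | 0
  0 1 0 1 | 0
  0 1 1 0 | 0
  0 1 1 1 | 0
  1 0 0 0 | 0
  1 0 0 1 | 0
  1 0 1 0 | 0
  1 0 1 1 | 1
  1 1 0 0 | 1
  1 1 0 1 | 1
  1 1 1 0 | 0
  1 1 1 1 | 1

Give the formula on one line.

((b | (c & (d | ~a))) & ((a & ~c) | (d & a)))

  ~a = 1111111100000000
  (d | ~a) = 1111111101010101
  (c & (d | ~a)) = 0011001100010001
  (b | (c & (d | ~a))) = 0011111100011111
  ~c = 1100110011001100
  (a & ~c) = 0000000011001100
  (d & a) = 0000000001010101
  ((a & ~c) | (d & a)) = 0000000011011101
  ((b | (c & (d | ~a))) & ((a & ~c) | (d & a))) = 0000000000011101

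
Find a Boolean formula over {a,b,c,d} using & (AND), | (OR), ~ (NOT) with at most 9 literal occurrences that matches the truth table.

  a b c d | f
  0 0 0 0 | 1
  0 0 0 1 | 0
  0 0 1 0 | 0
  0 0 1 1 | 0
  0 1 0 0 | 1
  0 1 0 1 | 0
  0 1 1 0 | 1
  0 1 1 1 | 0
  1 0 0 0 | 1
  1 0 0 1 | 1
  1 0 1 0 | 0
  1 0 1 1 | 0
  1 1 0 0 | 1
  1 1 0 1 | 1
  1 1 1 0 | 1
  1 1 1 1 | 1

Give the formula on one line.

((((b & a) | ~d) & (c & b)) | ((~d | a) & ~c))

  (b & a) = 0000000000001111
  ~d = 1010101010101010
  ((b & a) | ~d) = 1010101010101111
  (c & b) = 0000001100000011
  (((b & a) | ~d) & (c & b)) = 0000001000000011
  (~d | a) = 1010101011111111
  ~c = 1100110011001100
  ((~d | a) & ~c) = 1000100011001100
  ((((b & a) | ~d) & (c & b)) | ((~d | a) & ~c)) = 1000101011001111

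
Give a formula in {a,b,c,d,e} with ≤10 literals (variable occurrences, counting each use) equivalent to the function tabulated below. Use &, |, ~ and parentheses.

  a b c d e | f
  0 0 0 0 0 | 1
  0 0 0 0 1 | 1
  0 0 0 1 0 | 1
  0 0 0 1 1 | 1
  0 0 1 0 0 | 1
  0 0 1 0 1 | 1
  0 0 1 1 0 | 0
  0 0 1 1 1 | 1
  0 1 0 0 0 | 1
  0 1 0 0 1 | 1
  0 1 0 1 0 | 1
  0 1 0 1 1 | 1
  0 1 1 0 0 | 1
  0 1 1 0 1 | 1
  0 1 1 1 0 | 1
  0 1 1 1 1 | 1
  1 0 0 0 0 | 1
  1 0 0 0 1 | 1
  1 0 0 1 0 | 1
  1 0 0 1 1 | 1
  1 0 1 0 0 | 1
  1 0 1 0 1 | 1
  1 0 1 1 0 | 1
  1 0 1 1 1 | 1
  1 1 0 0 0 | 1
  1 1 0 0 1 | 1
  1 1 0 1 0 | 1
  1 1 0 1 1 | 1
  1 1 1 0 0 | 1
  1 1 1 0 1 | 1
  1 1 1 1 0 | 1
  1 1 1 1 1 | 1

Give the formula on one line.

  (a & d) = 00000000000000000011001100110011
  ((a & d) | e) = 01010101010101010111011101110111
  (d & ((a & d) | e)) = 00010001000100010011001100110011
  ((d & ((a & d) | e)) | b) = 00010001111111110011001111111111
  ~d = 11001100110011001100110011001100
  (b | ~d) = 11001100111111111100110011111111
  ((b | ~d) | e) = 11011101111111111101110111111111
  ~c = 11110000111100001111000011110000
  (((b | ~d) | e) | ~c) = 11111101111111111111110111111111
  (((d & ((a & d) | e)) | b) | (((b | ~d) | e) | ~c)) = 11111101111111111111111111111111

(((d & ((a & d) | e)) | b) | (((b | ~d) | e) | ~c))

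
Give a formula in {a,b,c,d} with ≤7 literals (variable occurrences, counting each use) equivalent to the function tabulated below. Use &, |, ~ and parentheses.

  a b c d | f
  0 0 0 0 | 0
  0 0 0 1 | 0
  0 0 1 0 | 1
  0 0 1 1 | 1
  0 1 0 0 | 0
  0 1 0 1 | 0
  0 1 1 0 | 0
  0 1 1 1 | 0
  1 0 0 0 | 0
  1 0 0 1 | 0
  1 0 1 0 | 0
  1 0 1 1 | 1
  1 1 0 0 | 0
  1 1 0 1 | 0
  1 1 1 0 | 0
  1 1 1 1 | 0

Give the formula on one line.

(c & ((~b & ~a) | ((~b & a) & (d | b))))

  ~b = 1111000011110000
  ~a = 1111111100000000
  (~b & ~a) = 1111000000000000
  (~b & a) = 0000000011110000
  (d | b) = 0101111101011111
  ((~b & a) & (d | b)) = 0000000001010000
  ((~b & ~a) | ((~b & a) & (d | b))) = 1111000001010000
  (c & ((~b & ~a) | ((~b & a) & (d | b)))) = 0011000000010000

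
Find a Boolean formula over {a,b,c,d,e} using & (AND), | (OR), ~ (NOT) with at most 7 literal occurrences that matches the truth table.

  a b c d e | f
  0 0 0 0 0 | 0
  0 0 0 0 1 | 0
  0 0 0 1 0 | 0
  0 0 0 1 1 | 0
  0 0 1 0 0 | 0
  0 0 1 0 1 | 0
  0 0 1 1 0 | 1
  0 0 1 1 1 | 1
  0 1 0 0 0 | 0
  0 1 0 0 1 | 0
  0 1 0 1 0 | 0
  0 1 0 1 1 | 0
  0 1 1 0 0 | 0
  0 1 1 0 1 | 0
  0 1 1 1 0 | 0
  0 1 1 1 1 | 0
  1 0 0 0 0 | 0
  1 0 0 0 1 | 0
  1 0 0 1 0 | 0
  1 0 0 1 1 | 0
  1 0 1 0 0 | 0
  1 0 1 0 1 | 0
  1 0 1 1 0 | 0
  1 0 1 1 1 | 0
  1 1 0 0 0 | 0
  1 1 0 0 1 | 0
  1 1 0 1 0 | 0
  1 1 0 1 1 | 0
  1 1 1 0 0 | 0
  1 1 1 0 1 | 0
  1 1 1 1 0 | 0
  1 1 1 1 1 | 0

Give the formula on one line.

((~a & c) & (c & (d & ~b)))

  ~a = 11111111111111110000000000000000
  (~a & c) = 00001111000011110000000000000000
  ~b = 11111111000000001111111100000000
  (d & ~b) = 00110011000000000011001100000000
  (c & (d & ~b)) = 00000011000000000000001100000000
  ((~a & c) & (c & (d & ~b))) = 00000011000000000000000000000000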